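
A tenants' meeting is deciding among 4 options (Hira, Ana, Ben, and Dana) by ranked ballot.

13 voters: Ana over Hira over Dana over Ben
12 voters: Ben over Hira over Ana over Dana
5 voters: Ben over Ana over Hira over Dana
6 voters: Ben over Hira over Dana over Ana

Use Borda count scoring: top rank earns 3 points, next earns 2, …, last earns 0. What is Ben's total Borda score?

Borda scores:
  Hira: 13·2 + 12·2 + 5·1 + 6·2 = 67
  Ana: 13·3 + 12·1 + 5·2 + 6·0 = 61
  Ben: 13·0 + 12·3 + 5·3 + 6·3 = 69
  Dana: 13·1 + 12·0 + 5·0 + 6·1 = 19

69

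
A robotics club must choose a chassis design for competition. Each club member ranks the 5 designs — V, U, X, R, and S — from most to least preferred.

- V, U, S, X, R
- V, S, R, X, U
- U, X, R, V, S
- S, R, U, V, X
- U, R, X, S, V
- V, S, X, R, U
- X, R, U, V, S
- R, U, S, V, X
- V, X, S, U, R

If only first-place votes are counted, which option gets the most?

V

First-place vote totals:
  V: 4
  U: 2
  X: 1
  R: 1
  S: 1
V has the most first-place votes.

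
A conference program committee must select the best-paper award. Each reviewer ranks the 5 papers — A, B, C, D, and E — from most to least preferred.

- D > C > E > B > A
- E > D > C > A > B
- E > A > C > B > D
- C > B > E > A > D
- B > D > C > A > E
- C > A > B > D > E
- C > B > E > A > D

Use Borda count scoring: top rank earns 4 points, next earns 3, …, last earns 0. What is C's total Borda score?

21

Borda scores:
  A: 0 + 1 + 3 + 1 + 1 + 3 + 1 = 10
  B: 1 + 0 + 1 + 3 + 4 + 2 + 3 = 14
  C: 3 + 2 + 2 + 4 + 2 + 4 + 4 = 21
  D: 4 + 3 + 0 + 0 + 3 + 1 + 0 = 11
  E: 2 + 4 + 4 + 2 + 0 + 0 + 2 = 14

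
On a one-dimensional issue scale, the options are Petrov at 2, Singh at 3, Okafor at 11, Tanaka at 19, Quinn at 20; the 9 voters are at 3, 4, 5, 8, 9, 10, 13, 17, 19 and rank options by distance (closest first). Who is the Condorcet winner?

Okafor

With single-peaked preferences on a line, the Condorcet winner is the candidate closest to the median voter.
The median voter (position 9) is closest to Okafor at 11.
Check: Okafor vs Singh — voters closer to Okafor: 6 of 9.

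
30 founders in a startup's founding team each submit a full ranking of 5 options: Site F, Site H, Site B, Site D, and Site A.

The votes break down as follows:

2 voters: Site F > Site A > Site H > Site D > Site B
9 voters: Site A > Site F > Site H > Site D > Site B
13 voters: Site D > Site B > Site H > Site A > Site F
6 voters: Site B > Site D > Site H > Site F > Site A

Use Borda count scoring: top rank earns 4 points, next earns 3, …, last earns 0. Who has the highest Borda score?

Borda scores:
  Site F: 2·4 + 9·3 + 13·0 + 6·1 = 41
  Site H: 2·2 + 9·2 + 13·2 + 6·2 = 60
  Site B: 2·0 + 9·0 + 13·3 + 6·4 = 63
  Site D: 2·1 + 9·1 + 13·4 + 6·3 = 81
  Site A: 2·3 + 9·4 + 13·1 + 6·0 = 55
Site D has the highest total.

Site D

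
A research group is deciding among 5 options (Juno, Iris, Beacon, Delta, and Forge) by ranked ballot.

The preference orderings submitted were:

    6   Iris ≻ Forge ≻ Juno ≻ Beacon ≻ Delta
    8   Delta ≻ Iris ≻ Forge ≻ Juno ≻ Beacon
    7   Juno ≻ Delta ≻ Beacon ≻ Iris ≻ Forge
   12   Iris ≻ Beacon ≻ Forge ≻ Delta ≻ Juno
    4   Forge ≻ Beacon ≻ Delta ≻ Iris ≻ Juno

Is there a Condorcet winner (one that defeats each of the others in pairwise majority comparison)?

Head-to-head results (37 voters total):
Juno vs Iris: Iris wins 30–7.
Juno vs Beacon: Juno wins 21–16.
Juno vs Delta: Delta wins 24–13.
Juno vs Forge: Forge wins 30–7.
Iris vs Beacon: Iris wins 26–11.
Iris vs Delta: Delta wins 19–18.
Iris vs Forge: Iris wins 33–4.
Beacon vs Delta: Beacon wins 22–15.
Beacon vs Forge: Beacon wins 19–18.
Delta vs Forge: Forge wins 22–15.
No candidate beats all others: Juno beats Beacon beats Delta beats Juno, a majority cycle.

No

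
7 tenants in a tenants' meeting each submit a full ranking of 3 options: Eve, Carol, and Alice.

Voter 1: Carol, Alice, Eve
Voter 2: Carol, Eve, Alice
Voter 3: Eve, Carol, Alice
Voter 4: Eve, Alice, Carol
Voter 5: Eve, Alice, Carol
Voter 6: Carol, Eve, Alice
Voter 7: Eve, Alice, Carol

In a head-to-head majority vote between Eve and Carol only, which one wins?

Ballots ranking Eve above Carol: 4.
Ballots ranking Carol above Eve: 3.
Eve wins the head-to-head, 4–3.

Eve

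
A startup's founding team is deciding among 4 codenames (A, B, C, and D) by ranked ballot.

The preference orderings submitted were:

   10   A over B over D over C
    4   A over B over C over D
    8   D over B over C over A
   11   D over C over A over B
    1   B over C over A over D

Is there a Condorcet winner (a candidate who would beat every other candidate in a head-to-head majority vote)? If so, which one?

Head-to-head results (34 voters total):
A vs B: A wins 25–9.
A vs C: C wins 20–14.
A vs D: D wins 19–15.
B vs C: B wins 23–11.
B vs D: D wins 19–15.
C vs D: D wins 29–5.
D beats each rival — A (19–15), B (19–15), C (29–5) — so D is the Condorcet winner.

D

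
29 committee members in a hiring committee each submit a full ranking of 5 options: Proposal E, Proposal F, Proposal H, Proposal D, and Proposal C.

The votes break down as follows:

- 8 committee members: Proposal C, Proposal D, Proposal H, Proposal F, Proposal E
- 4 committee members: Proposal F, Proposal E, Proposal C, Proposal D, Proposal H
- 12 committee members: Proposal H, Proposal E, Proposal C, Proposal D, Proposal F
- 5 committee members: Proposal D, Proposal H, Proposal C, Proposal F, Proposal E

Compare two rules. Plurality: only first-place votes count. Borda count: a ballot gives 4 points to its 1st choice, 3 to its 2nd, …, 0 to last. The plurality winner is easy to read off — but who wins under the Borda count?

Proposal H

Plurality first-place counts: Proposal E 0, Proposal F 4, Proposal H 12, Proposal D 5, Proposal C 8 → Proposal H.
Borda totals: Proposal E 48, Proposal F 29, Proposal H 79, Proposal D 60, Proposal C 74 → Proposal H.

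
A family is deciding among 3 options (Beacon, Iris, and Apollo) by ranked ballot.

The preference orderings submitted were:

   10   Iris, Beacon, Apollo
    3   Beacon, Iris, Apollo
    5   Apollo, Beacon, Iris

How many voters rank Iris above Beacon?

10

Ballots ranking Iris above Beacon: 10.
Ballots ranking Beacon above Iris: 3+5 = 8.
So 10 of 18 voters prefer Iris to Beacon.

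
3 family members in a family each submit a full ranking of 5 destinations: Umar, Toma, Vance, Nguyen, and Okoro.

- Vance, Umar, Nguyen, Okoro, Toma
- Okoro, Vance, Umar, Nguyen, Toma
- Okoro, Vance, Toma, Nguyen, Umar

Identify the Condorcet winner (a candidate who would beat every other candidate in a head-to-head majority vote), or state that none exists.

Okoro

Head-to-head results (3 voters total):
Umar vs Toma: Umar wins 2–1.
Umar vs Vance: Vance wins 3–0.
Umar vs Nguyen: Umar wins 2–1.
Umar vs Okoro: Okoro wins 2–1.
Toma vs Vance: Vance wins 3–0.
Toma vs Nguyen: Nguyen wins 2–1.
Toma vs Okoro: Okoro wins 3–0.
Vance vs Nguyen: Vance wins 3–0.
Vance vs Okoro: Okoro wins 2–1.
Nguyen vs Okoro: Okoro wins 2–1.
Okoro beats each rival — Umar (2–1), Toma (3–0), Vance (2–1), Nguyen (2–1) — so Okoro is the Condorcet winner.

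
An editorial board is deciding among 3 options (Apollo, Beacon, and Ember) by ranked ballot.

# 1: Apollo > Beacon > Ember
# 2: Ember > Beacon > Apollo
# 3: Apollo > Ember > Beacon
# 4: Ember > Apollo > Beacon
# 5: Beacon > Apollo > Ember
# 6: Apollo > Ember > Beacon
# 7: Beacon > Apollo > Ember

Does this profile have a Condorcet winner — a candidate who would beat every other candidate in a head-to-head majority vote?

Head-to-head results (7 voters total):
Apollo vs Beacon: Apollo wins 4–3.
Apollo vs Ember: Apollo wins 5–2.
Beacon vs Ember: Ember wins 4–3.
Apollo beats each rival — Beacon (4–3), Ember (5–2) — so Apollo is the Condorcet winner.

Yes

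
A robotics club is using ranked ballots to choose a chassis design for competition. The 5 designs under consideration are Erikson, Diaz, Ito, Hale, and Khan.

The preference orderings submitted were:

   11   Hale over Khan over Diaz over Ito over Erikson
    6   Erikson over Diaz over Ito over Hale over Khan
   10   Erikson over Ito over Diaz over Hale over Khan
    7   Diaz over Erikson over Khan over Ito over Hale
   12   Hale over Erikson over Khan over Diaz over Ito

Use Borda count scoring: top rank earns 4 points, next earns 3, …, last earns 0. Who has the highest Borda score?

Borda scores:
  Erikson: 11·0 + 6·4 + 10·4 + 7·3 + 12·3 = 121
  Diaz: 11·2 + 6·3 + 10·2 + 7·4 + 12·1 = 100
  Ito: 11·1 + 6·2 + 10·3 + 7·1 + 12·0 = 60
  Hale: 11·4 + 6·1 + 10·1 + 7·0 + 12·4 = 108
  Khan: 11·3 + 6·0 + 10·0 + 7·2 + 12·2 = 71
Erikson has the highest total.

Erikson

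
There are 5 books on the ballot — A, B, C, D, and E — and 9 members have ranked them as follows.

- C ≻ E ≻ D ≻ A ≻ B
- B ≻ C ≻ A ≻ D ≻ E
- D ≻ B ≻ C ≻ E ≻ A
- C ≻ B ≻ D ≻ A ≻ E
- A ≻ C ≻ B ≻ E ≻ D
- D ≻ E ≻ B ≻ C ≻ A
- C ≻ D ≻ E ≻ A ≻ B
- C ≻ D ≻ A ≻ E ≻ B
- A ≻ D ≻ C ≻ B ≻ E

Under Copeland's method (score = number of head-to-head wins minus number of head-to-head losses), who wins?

C

Pairwise results:
  A vs B: A wins 5–4.
  A vs C: C wins 7–2.
  A vs D: D wins 6–3.
  A vs E: A wins 5–4.
  B vs C: C wins 6–3.
  B vs D: D wins 6–3.
  B vs E: B wins 5–4.
  C vs D: C wins 6–3.
  C vs E: C wins 8–1.
  D vs E: D wins 7–2.
Copeland scores (wins − losses):
  A: 2 − 2 = 0
  B: 1 − 3 = -2
  C: 4 − 0 = 4
  D: 3 − 1 = 2
  E: 0 − 4 = -4
C has the best Copeland score.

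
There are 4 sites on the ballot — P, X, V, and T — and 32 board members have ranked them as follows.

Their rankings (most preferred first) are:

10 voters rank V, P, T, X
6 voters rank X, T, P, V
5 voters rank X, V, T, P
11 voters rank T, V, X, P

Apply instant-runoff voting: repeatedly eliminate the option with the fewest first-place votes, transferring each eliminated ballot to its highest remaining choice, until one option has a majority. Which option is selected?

Round 1: X 11, T 11, V 10, P 0. P has the fewest and is eliminated.
Round 2: X 11, T 11, V 10. V has the fewest and is eliminated.
Round 3: T 21, X 11. T has a majority.

T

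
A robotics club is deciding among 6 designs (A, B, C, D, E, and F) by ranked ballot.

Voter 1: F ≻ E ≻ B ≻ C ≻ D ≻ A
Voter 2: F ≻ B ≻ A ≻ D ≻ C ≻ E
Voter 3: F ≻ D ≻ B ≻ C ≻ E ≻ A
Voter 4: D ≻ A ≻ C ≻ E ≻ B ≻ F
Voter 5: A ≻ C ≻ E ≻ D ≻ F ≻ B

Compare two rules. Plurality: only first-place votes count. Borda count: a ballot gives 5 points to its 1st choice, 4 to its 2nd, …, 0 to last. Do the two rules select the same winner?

Yes

Plurality first-place counts: A 1, B 0, C 0, D 1, E 0, F 3 → F.
Borda totals: A 12, B 11, C 12, D 14, E 10, F 16 → F.
The two rules agree on F.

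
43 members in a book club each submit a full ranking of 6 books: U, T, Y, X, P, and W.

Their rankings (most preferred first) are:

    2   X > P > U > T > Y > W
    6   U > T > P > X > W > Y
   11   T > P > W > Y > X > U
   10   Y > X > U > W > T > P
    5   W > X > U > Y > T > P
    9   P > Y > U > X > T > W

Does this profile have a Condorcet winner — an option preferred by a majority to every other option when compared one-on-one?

No

Head-to-head results (43 voters total):
U vs T: U wins 32–11.
U vs Y: Y wins 30–13.
U vs X: X wins 28–15.
U vs P: P wins 22–21.
U vs W: U wins 27–16.
T vs Y: Y wins 24–19.
T vs X: X wins 26–17.
T vs P: T wins 32–11.
T vs W: T wins 28–15.
Y vs X: Y wins 30–13.
Y vs P: P wins 28–15.
Y vs W: W wins 22–21.
X vs P: P wins 26–17.
X vs W: X wins 27–16.
P vs W: P wins 28–15.
No candidate beats all others: U beats T beats P beats U, a majority cycle.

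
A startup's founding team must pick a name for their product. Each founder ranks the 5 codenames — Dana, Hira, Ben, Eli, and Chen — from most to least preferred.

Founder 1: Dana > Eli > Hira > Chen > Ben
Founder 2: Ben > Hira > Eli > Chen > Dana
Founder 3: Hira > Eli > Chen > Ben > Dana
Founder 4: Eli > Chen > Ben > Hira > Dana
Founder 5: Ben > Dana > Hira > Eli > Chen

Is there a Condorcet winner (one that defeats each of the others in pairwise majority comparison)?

No

Head-to-head results (5 voters total):
Dana vs Hira: Hira wins 3–2.
Dana vs Ben: Ben wins 4–1.
Dana vs Eli: Eli wins 3–2.
Dana vs Chen: Chen wins 3–2.
Hira vs Ben: Ben wins 3–2.
Hira vs Eli: Hira wins 3–2.
Hira vs Chen: Hira wins 4–1.
Ben vs Eli: Eli wins 3–2.
Ben vs Chen: Chen wins 3–2.
Eli vs Chen: Eli wins 5–0.
No candidate beats all others: Hira beats Eli beats Ben beats Hira, a majority cycle.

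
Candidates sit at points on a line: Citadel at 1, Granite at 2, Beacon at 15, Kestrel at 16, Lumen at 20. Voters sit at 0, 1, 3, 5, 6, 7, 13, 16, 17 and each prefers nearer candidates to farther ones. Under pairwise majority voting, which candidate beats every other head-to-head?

Granite

With single-peaked preferences on a line, the Condorcet winner is the candidate closest to the median voter.
The median voter (position 6) is closest to Granite at 2.
Check: Granite vs Citadel — voters closer to Granite: 7 of 9.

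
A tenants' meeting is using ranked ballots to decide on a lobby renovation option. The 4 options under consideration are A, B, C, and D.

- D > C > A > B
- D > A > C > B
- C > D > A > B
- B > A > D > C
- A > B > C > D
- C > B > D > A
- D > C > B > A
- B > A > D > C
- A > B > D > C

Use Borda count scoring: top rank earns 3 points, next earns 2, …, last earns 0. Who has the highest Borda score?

D

Borda scores:
  A: 1 + 2 + 1 + 2 + 3 + 0 + 0 + 2 + 3 = 14
  B: 0 + 0 + 0 + 3 + 2 + 2 + 1 + 3 + 2 = 13
  C: 2 + 1 + 3 + 0 + 1 + 3 + 2 + 0 + 0 = 12
  D: 3 + 3 + 2 + 1 + 0 + 1 + 3 + 1 + 1 = 15
D has the highest total.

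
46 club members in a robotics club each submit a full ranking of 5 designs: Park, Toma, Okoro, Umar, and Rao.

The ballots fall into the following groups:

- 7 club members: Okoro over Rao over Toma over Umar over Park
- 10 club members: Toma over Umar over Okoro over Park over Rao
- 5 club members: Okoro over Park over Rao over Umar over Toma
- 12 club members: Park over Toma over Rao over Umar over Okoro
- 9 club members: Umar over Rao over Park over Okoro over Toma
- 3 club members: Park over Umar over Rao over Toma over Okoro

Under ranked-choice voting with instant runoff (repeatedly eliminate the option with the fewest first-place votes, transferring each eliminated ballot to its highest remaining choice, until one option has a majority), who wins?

Park

Round 1: Park 15, Okoro 12, Toma 10, Umar 9, Rao 0. Rao has the fewest and is eliminated.
Round 2: Park 15, Okoro 12, Toma 10, Umar 9. Umar has the fewest and is eliminated.
Round 3: Park 24, Okoro 12, Toma 10. Park has a majority.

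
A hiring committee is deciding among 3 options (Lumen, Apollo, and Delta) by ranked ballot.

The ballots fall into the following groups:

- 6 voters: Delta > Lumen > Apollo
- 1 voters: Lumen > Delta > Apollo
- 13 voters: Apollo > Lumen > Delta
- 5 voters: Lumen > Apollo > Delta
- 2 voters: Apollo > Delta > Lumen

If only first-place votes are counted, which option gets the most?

First-place vote totals:
  Lumen: 6
  Apollo: 15
  Delta: 6
Apollo has the most first-place votes.

Apollo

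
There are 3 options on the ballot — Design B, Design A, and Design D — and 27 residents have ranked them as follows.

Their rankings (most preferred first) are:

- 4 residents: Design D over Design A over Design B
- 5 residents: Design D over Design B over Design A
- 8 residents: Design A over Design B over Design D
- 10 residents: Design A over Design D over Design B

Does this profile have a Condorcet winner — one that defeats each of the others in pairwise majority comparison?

Yes

Head-to-head results (27 voters total):
Design B vs Design A: Design A wins 22–5.
Design B vs Design D: Design D wins 19–8.
Design A vs Design D: Design A wins 18–9.
Design A beats each rival — Design B (22–5), Design D (18–9) — so Design A is the Condorcet winner.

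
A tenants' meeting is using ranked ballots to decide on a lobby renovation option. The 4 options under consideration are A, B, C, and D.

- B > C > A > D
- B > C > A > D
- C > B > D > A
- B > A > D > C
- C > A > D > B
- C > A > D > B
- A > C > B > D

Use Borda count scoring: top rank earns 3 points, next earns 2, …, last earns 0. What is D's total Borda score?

4

Borda scores:
  A: 1 + 1 + 0 + 2 + 2 + 2 + 3 = 11
  B: 3 + 3 + 2 + 3 + 0 + 0 + 1 = 12
  C: 2 + 2 + 3 + 0 + 3 + 3 + 2 = 15
  D: 0 + 0 + 1 + 1 + 1 + 1 + 0 = 4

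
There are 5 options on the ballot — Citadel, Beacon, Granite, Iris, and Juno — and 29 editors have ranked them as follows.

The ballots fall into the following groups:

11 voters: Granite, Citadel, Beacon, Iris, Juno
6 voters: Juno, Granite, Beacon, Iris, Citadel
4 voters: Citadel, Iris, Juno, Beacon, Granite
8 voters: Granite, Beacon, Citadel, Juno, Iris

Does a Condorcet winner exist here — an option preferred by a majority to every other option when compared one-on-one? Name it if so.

Head-to-head results (29 voters total):
Citadel vs Beacon: Citadel wins 15–14.
Citadel vs Granite: Granite wins 25–4.
Citadel vs Iris: Citadel wins 23–6.
Citadel vs Juno: Citadel wins 23–6.
Beacon vs Granite: Granite wins 25–4.
Beacon vs Iris: Beacon wins 25–4.
Beacon vs Juno: Beacon wins 19–10.
Granite vs Iris: Granite wins 25–4.
Granite vs Juno: Granite wins 19–10.
Iris vs Juno: Iris wins 15–14.
Granite beats each rival — Citadel (25–4), Beacon (25–4), Iris (25–4), Juno (19–10) — so Granite is the Condorcet winner.

Granite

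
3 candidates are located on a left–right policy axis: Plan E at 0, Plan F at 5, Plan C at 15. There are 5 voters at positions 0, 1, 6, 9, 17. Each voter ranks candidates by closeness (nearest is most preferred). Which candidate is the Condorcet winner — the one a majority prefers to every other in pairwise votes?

Plan F

With single-peaked preferences on a line, the Condorcet winner is the candidate closest to the median voter.
The median voter (position 6) is closest to Plan F at 5.
Check: Plan F vs Plan E — voters closer to Plan F: 3 of 5.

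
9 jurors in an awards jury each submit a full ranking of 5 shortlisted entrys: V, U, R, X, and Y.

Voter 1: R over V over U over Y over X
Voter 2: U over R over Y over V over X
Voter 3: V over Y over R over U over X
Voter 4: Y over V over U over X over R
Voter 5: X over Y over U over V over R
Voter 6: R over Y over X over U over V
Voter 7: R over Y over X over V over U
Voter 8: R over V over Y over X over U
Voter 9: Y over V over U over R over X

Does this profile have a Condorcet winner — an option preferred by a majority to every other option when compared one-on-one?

Head-to-head results (9 voters total):
V vs U: V wins 6–3.
V vs R: R wins 5–4.
V vs X: V wins 6–3.
V vs Y: Y wins 6–3.
U vs R: R wins 5–4.
U vs X: U wins 5–4.
U vs Y: Y wins 7–2.
R vs X: R wins 7–2.
R vs Y: R wins 5–4.
X vs Y: Y wins 8–1.
R beats each rival — V (5–4), U (5–4), X (7–2), Y (5–4) — so R is the Condorcet winner.

Yes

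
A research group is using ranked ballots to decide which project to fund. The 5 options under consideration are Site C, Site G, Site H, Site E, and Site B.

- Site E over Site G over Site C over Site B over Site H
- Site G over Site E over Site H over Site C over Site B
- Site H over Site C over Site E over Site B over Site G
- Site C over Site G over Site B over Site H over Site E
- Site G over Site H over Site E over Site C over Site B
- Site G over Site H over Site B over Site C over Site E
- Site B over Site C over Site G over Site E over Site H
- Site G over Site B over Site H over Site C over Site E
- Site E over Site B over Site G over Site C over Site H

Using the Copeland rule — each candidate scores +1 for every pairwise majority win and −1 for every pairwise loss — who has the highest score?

Pairwise results:
  Site C vs Site G: Site G wins 6–3.
  Site C vs Site H: Site H wins 5–4.
  Site C vs Site E: Site C wins 5–4.
  Site C vs Site B: Site C wins 5–4.
  Site G vs Site H: Site G wins 8–1.
  Site G vs Site E: Site G wins 6–3.
  Site G vs Site B: Site G wins 6–3.
  Site H vs Site E: Site H wins 5–4.
  Site H vs Site B: Site B wins 5–4.
  Site E vs Site B: Site E wins 5–4.
Copeland scores (wins − losses):
  Site C: 2 − 2 = 0
  Site G: 4 − 0 = 4
  Site H: 2 − 2 = 0
  Site E: 1 − 3 = -2
  Site B: 1 − 3 = -2
Site G has the best Copeland score.

Site G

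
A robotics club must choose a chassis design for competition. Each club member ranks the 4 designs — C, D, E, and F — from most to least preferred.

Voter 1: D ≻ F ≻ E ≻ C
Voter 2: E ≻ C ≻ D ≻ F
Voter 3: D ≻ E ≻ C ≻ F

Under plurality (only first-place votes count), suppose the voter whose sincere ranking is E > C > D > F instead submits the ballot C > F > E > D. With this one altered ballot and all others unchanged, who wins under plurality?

First-place totals with the altered ballot: C 1, D 2, E 0, F 0.
The winner is unchanged: still D.

D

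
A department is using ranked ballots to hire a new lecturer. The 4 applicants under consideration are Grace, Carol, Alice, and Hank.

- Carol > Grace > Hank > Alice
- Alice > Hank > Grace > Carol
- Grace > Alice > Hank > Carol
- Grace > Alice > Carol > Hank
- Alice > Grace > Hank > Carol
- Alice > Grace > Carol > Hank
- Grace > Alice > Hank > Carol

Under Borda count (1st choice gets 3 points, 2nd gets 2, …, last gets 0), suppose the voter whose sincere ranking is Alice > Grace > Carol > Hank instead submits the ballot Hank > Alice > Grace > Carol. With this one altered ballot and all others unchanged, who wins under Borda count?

Grace

Borda totals with the altered ballot: Grace 15, Carol 4, Alice 14, Hank 9.
The winner is unchanged: still Grace.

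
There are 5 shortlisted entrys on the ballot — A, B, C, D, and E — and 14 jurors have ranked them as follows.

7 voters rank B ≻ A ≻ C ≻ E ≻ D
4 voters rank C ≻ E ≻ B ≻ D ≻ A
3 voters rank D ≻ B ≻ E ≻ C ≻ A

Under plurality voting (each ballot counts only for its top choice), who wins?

B

First-place vote totals:
  A: 0
  B: 7
  C: 4
  D: 3
  E: 0
B has the most first-place votes.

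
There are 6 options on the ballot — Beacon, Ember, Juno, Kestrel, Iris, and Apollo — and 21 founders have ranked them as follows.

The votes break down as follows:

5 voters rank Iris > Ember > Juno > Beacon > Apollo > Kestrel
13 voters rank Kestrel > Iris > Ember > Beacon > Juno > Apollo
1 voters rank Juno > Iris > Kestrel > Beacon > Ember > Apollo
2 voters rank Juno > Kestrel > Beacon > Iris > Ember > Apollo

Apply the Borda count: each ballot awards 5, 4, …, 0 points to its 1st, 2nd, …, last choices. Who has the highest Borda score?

Iris

Borda scores:
  Beacon: 5·2 + 13·2 + 2 + 2·3 = 44
  Ember: 5·4 + 13·3 + 1 + 2·1 = 62
  Juno: 5·3 + 13·1 + 5 + 2·5 = 43
  Kestrel: 5·0 + 13·5 + 3 + 2·4 = 76
  Iris: 5·5 + 13·4 + 4 + 2·2 = 85
  Apollo: 5·1 + 13·0 + 0 + 2·0 = 5
Iris has the highest total.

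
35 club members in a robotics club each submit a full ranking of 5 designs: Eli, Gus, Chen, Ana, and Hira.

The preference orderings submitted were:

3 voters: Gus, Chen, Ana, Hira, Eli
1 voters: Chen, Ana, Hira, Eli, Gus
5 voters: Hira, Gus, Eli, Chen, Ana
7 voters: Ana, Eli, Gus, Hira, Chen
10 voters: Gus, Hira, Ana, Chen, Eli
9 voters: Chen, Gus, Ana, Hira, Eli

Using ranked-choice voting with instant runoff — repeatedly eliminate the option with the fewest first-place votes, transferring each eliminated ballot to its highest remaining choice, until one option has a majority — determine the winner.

Round 1: Gus 13, Chen 10, Ana 7, Hira 5, Eli 0. Eli has the fewest and is eliminated.
Round 2: Gus 13, Chen 10, Ana 7, Hira 5. Hira has the fewest and is eliminated.
Round 3: Gus 18, Chen 10, Ana 7. Gus has a majority.

Gus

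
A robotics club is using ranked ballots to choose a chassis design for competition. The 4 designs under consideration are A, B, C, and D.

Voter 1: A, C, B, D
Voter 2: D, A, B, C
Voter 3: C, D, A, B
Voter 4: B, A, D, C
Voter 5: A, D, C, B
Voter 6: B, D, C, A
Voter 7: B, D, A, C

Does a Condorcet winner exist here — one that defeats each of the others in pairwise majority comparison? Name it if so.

No Condorcet winner

Head-to-head results (7 voters total):
A vs B: A wins 4–3.
A vs C: A wins 5–2.
A vs D: D wins 4–3.
B vs C: B wins 4–3.
B vs D: B wins 4–3.
C vs D: D wins 5–2.
No candidate beats all others: A beats B beats D beats A, a majority cycle.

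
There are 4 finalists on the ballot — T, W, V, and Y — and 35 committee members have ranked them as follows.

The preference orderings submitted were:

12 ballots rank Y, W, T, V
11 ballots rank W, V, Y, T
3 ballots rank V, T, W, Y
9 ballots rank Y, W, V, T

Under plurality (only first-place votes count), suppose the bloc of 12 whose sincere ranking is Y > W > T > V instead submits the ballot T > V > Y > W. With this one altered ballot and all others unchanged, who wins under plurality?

T

First-place totals with the altered ballot: T 12, W 11, V 3, Y 9.
The switch changes the winner from Y to T.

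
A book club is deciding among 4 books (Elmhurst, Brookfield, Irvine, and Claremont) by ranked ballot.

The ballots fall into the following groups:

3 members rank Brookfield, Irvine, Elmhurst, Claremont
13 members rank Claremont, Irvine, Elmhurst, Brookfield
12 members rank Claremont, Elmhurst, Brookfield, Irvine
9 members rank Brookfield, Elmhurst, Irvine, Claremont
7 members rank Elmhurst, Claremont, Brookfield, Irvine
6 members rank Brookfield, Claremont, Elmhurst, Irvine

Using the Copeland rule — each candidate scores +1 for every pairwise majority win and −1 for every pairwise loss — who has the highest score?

Pairwise results:
  Elmhurst vs Brookfield: Elmhurst wins 32–18.
  Elmhurst vs Irvine: Elmhurst wins 34–16.
  Elmhurst vs Claremont: Claremont wins 31–19.
  Brookfield vs Irvine: Brookfield wins 37–13.
  Brookfield vs Claremont: Claremont wins 32–18.
  Irvine vs Claremont: Claremont wins 38–12.
Copeland scores (wins − losses):
  Elmhurst: 2 − 1 = 1
  Brookfield: 1 − 2 = -1
  Irvine: 0 − 3 = -3
  Claremont: 3 − 0 = 3
Claremont has the best Copeland score.

Claremont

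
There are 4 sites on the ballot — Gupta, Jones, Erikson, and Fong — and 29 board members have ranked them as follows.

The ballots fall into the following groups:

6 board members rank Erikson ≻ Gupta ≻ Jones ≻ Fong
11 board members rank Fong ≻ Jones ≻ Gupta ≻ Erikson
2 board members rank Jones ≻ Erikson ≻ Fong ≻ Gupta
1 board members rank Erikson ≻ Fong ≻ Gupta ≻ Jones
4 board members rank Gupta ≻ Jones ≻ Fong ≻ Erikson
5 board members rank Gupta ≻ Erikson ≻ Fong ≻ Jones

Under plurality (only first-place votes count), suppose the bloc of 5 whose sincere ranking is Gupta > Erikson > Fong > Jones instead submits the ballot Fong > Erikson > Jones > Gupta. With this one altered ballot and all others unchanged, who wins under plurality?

First-place totals with the altered ballot: Gupta 4, Jones 2, Erikson 7, Fong 16.
The winner is unchanged: still Fong.

Fong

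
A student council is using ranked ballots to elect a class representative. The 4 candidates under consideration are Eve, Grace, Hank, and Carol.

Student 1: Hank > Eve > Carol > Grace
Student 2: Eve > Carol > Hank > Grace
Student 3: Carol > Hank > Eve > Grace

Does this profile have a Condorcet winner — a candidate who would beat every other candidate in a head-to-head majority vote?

No

Head-to-head results (3 voters total):
Eve vs Grace: Eve wins 3–0.
Eve vs Hank: Hank wins 2–1.
Eve vs Carol: Eve wins 2–1.
Grace vs Hank: Hank wins 3–0.
Grace vs Carol: Carol wins 3–0.
Hank vs Carol: Carol wins 2–1.
No candidate beats all others: Eve beats Carol beats Hank beats Eve, a majority cycle.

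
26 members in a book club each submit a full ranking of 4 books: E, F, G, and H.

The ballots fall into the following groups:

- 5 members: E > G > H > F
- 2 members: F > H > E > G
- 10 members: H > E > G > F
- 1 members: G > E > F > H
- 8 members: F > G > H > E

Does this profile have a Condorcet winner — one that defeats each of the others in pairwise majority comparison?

No

Head-to-head results (26 voters total):
E vs F: E wins 16–10.
E vs G: E wins 17–9.
E vs H: H wins 20–6.
F vs G: G wins 16–10.
F vs H: H wins 15–11.
G vs H: G wins 14–12.
No candidate beats all others: E beats G beats H beats E, a majority cycle.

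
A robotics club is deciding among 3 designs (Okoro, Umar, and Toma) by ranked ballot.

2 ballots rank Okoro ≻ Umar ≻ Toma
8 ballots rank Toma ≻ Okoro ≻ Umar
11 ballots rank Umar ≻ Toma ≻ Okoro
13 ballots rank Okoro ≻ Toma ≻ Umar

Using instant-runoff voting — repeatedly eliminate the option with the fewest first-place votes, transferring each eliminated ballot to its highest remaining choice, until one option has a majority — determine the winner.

Round 1: Okoro 15, Umar 11, Toma 8. Toma has the fewest and is eliminated.
Round 2: Okoro 23, Umar 11. Okoro has a majority.

Okoro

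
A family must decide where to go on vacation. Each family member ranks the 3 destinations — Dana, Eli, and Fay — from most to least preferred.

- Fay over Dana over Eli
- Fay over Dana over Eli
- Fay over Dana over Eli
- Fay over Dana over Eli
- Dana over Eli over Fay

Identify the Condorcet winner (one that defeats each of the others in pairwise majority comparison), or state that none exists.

Fay

Head-to-head results (5 voters total):
Dana vs Eli: Dana wins 5–0.
Dana vs Fay: Fay wins 4–1.
Eli vs Fay: Fay wins 4–1.
Fay beats each rival — Dana (4–1), Eli (4–1) — so Fay is the Condorcet winner.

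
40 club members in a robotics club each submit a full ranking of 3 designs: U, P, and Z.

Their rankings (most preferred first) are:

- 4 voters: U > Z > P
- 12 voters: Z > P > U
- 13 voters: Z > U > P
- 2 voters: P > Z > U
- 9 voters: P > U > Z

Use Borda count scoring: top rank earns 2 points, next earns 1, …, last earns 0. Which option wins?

Z

Borda scores:
  U: 4·2 + 12·0 + 13·1 + 2·0 + 9·1 = 30
  P: 4·0 + 12·1 + 13·0 + 2·2 + 9·2 = 34
  Z: 4·1 + 12·2 + 13·2 + 2·1 + 9·0 = 56
Z has the highest total.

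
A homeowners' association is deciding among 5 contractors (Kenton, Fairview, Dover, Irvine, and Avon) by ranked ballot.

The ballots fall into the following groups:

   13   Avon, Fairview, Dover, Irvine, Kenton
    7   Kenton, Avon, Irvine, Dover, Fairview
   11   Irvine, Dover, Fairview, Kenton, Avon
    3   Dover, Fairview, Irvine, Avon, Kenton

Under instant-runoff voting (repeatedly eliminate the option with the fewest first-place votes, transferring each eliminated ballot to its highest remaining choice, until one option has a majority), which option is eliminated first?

Round 1: Avon 13, Irvine 11, Kenton 7, Dover 3, Fairview 0. Fairview has the fewest and is eliminated.
Round 2: Avon 13, Irvine 11, Kenton 7, Dover 3. Dover has the fewest and is eliminated.
Round 3: Irvine 14, Avon 13, Kenton 7. Kenton has the fewest and is eliminated.
Round 4: Avon 20, Irvine 14. Avon has a majority.

Fairview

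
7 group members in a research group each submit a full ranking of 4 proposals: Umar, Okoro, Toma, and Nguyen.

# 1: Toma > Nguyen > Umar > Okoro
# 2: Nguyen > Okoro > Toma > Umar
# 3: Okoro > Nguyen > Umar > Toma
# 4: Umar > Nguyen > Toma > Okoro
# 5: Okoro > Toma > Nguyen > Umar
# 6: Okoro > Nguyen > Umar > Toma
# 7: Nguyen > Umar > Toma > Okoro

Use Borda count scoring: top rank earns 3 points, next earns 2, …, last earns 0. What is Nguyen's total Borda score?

Borda scores:
  Umar: 1 + 0 + 1 + 3 + 0 + 1 + 2 = 8
  Okoro: 0 + 2 + 3 + 0 + 3 + 3 + 0 = 11
  Toma: 3 + 1 + 0 + 1 + 2 + 0 + 1 = 8
  Nguyen: 2 + 3 + 2 + 2 + 1 + 2 + 3 = 15

15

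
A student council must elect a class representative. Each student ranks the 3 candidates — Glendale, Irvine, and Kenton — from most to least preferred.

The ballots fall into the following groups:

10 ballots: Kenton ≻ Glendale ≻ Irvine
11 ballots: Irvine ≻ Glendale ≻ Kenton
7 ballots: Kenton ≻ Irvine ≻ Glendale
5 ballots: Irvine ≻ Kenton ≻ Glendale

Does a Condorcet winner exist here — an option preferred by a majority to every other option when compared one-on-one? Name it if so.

Kenton

Head-to-head results (33 voters total):
Glendale vs Irvine: Irvine wins 23–10.
Glendale vs Kenton: Kenton wins 22–11.
Irvine vs Kenton: Kenton wins 17–16.
Kenton beats each rival — Glendale (22–11), Irvine (17–16) — so Kenton is the Condorcet winner.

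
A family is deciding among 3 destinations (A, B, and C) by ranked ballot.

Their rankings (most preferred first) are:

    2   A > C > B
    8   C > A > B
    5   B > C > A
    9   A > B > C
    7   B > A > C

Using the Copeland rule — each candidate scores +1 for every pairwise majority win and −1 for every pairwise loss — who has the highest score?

A

Pairwise results:
  A vs B: A wins 19–12.
  A vs C: A wins 18–13.
  B vs C: B wins 21–10.
Copeland scores (wins − losses):
  A: 2 − 0 = 2
  B: 1 − 1 = 0
  C: 0 − 2 = -2
A has the best Copeland score.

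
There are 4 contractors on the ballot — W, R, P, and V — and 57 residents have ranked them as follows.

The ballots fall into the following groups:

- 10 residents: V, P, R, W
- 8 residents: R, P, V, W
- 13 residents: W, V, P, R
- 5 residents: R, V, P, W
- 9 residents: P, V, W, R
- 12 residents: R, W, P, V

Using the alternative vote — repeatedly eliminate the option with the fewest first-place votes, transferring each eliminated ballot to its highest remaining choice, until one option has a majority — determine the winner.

Round 1: R 25, W 13, V 10, P 9. P has the fewest and is eliminated.
Round 2: R 25, V 19, W 13. W has the fewest and is eliminated.
Round 3: V 32, R 25. V has a majority.

V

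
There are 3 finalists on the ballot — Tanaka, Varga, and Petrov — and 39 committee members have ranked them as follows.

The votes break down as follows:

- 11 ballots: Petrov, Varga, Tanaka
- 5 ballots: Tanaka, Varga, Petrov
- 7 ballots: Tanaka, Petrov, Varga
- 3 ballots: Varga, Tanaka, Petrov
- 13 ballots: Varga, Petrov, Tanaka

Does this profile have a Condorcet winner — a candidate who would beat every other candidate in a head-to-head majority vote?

Yes

Head-to-head results (39 voters total):
Tanaka vs Varga: Varga wins 27–12.
Tanaka vs Petrov: Petrov wins 24–15.
Varga vs Petrov: Varga wins 21–18.
Varga beats each rival — Tanaka (27–12), Petrov (21–18) — so Varga is the Condorcet winner.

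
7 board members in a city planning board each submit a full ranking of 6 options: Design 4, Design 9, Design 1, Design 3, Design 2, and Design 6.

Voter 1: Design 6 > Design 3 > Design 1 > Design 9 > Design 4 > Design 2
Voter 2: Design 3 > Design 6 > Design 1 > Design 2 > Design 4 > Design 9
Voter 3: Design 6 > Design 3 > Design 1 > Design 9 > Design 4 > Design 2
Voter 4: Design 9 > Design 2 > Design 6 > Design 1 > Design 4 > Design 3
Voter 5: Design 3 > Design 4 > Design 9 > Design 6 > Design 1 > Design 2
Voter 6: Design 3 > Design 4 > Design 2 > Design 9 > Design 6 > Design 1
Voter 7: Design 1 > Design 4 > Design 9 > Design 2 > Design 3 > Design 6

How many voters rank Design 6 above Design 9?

Ballots ranking Design 6 above Design 9: 3.
Ballots ranking Design 9 above Design 6: 4.
So 3 of 7 voters prefer Design 6 to Design 9.

3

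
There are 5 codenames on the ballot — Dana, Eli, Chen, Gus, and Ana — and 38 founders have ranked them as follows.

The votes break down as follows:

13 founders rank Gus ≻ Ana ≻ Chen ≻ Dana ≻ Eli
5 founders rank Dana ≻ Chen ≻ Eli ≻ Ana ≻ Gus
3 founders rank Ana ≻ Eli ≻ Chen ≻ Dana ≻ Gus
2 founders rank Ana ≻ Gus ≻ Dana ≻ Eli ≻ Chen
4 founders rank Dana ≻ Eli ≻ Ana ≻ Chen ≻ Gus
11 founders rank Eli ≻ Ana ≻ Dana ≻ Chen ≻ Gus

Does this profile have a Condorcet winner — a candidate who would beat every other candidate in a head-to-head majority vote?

No

Head-to-head results (38 voters total):
Dana vs Eli: Dana wins 24–14.
Dana vs Chen: Dana wins 22–16.
Dana vs Gus: Dana wins 23–15.
Dana vs Ana: Ana wins 29–9.
Eli vs Chen: Eli wins 20–18.
Eli vs Gus: Eli wins 23–15.
Eli vs Ana: Eli wins 20–18.
Chen vs Gus: Chen wins 23–15.
Chen vs Ana: Ana wins 33–5.
Gus vs Ana: Ana wins 25–13.
No candidate beats all others: Dana beats Eli beats Ana beats Dana, a majority cycle.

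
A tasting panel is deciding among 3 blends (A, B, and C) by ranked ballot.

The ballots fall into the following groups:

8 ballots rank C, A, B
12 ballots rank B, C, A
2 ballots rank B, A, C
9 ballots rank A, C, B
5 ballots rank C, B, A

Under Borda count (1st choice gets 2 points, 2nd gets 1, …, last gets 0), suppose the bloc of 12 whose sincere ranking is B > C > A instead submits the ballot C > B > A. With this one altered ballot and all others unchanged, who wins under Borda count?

C

Borda totals with the altered ballot: A 28, B 21, C 59.
The winner is unchanged: still C.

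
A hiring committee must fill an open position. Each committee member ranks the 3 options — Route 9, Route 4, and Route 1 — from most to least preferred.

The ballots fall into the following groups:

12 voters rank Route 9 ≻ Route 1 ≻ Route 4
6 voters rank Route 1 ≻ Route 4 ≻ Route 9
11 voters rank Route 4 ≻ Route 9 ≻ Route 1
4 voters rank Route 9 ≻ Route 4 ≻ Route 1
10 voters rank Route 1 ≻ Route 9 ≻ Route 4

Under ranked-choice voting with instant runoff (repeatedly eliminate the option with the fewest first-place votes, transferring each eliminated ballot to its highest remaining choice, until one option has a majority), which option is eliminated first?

Round 1: Route 9 16, Route 1 16, Route 4 11. Route 4 has the fewest and is eliminated.
Round 2: Route 9 27, Route 1 16. Route 9 has a majority.

Route 4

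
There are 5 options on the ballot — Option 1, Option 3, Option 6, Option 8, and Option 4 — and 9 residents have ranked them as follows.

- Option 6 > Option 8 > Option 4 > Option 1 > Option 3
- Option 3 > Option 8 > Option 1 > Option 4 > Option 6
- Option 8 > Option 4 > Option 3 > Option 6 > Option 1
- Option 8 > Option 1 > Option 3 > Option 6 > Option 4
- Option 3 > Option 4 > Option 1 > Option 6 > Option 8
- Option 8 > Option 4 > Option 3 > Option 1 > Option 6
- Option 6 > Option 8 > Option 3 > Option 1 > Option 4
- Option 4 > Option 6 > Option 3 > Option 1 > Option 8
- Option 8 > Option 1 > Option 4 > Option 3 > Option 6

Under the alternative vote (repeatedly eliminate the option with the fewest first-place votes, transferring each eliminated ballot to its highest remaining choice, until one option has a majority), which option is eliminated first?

Round 1: Option 8 4, Option 3 2, Option 6 2, Option 4 1, Option 1 0. Option 1 has the fewest and is eliminated.
Round 2: Option 8 4, Option 3 2, Option 6 2, Option 4 1. Option 4 has the fewest and is eliminated.
Round 3: Option 8 4, Option 6 3, Option 3 2. Option 3 has the fewest and is eliminated.
Round 4: Option 8 5, Option 6 4. Option 8 has a majority.

Option 1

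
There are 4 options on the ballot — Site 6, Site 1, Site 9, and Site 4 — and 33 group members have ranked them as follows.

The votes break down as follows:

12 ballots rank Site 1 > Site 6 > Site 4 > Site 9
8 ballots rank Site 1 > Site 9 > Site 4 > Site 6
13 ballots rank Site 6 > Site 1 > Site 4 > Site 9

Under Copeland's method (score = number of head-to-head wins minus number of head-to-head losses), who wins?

Site 1

Pairwise results:
  Site 6 vs Site 1: Site 1 wins 20–13.
  Site 6 vs Site 9: Site 6 wins 25–8.
  Site 6 vs Site 4: Site 6 wins 25–8.
  Site 1 vs Site 9: Site 1 wins 33–0.
  Site 1 vs Site 4: Site 1 wins 33–0.
  Site 9 vs Site 4: Site 4 wins 25–8.
Copeland scores (wins − losses):
  Site 6: 2 − 1 = 1
  Site 1: 3 − 0 = 3
  Site 9: 0 − 3 = -3
  Site 4: 1 − 2 = -1
Site 1 has the best Copeland score.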